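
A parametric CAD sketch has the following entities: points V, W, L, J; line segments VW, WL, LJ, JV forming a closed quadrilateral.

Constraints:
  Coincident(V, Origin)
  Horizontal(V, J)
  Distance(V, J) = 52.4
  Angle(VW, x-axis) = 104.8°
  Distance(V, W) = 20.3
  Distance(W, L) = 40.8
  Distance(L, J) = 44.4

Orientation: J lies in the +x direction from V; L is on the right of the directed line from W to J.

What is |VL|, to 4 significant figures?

21.05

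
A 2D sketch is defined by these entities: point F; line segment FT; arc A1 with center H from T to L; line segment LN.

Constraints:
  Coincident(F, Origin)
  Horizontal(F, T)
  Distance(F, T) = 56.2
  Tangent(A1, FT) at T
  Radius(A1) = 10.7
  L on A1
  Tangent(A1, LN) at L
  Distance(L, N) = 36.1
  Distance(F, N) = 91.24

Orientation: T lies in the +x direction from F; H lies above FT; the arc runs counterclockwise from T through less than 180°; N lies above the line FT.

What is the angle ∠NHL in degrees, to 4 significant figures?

73.49°

F is at the origin; FT is horizontal with |FT| = 56.2 and T on the +x side, so T = (56.20, 0.000). A1 meets FT tangentially, so HT is at right angles to FT, so H = T + (0, 10.7) = (56.20, 10.70). Since HL ⟂ LN (tangency), |HN| = √(10.7² + 36.1²) = 37.65 regardless of where L sits on A1. So N lies on both circle(F, 91.24) and circle(H, 37.65); the above-FT intersection is N = (83.62, 36.51). L is the foot of the tangent from N: L = (65.45, 5.313).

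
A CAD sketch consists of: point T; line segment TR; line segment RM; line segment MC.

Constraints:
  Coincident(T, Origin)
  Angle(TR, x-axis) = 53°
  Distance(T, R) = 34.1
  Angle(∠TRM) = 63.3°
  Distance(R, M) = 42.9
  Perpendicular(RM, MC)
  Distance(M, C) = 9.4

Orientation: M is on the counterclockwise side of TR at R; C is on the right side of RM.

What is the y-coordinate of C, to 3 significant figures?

44.2

T is at the origin; TR runs at 53.0° with length 34.1, so R = 34.1·(cos 53.0°, sin 53.0°) = (20.5, 27.2). ∠TRM = 63.3°, so RM runs at 53.0° + (180° − 63.3°) = 170° from the x-axis; with |RM| = 42.9, M = R + 42.9·(cos 170°, sin 170°) = (-21.7, 34.9). RM is perpendicular to MC; with |MC| = 9.4 on the right of RM, C = M + 9.4·(0.179, 0.984) = (-20.0, 44.2). So C.y = 44.2.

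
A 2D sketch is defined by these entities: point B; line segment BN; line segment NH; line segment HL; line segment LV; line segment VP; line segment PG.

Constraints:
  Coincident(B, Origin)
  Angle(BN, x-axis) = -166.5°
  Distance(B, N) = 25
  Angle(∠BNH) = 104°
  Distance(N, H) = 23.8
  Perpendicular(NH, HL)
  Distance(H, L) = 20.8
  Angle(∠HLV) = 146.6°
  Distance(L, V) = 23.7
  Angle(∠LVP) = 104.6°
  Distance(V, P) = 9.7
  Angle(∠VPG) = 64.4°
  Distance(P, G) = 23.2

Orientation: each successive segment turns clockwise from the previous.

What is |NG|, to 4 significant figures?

27.44

B is at the origin; BN runs at -166.5° with length 25.0, so N = (-24.31, -5.836). ∠BNH = 104.0° gives NH at 117.5° from the x-axis; with |NH| = 23.8, H = (-35.30, 15.27). The perpendicularity gives HL at right angles to NH, so HL runs at 27.50°; with |HL| = 20.8, L = (-16.85, 24.88). ∠HLV = 146.6° gives LV at -5.900° from the x-axis; with |LV| = 23.7, V = (6.725, 22.44). ∠LVP = 104.6° gives VP at -81.30° from the x-axis; with |VP| = 9.7, P = (8.193, 12.85). ∠VPG = 64.4° gives PG at 163.1° from the x-axis; with |PG| = 23.2, G = (-14.01, 19.60). Then |NG| = |G − N| = 27.44.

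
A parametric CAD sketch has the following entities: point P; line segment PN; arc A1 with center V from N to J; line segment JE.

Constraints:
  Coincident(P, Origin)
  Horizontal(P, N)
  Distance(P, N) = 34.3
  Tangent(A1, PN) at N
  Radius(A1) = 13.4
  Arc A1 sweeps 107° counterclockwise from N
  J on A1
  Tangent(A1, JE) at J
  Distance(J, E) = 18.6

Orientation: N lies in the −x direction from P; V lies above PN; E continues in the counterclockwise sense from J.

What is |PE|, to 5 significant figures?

44.241

On A1, N sits at bearing -90° from V; a 107° counterclockwise sweep puts J at bearing 17°, so J = V + 13.4·(cos 17°, sin 17°) = (-21.486, 17.318). The tangent condition forces VJ to be normal to JE, so JE runs along (−sin 17°, cos 17°); with |JE| = 18.6, E = (-26.924, 35.105). Then |PE| = |E − P| = 44.241.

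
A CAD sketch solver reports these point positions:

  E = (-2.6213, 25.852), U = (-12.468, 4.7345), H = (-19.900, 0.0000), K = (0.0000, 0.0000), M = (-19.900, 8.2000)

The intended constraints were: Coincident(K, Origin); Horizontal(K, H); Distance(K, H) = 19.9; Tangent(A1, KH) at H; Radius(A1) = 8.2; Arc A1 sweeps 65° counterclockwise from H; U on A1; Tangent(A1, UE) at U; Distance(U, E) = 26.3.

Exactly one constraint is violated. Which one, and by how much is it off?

Distance(U, E) = 26.3 — off by 3.00.

K = (0.00, 0.00) ✓; K.y = 0.00, H.y = 0.00 ✓; |KH| = 19.90 ✓; ∠(MH, HK) = 90.00° ✓; |MH| = 8.200 ✓; bearing(M→U) − bearing(M→H) = 65.00° ✓; |MU| = 8.200 ✓; ∠(MU, UE) = 90.00° ✓; |UE| = 23.30 ✗.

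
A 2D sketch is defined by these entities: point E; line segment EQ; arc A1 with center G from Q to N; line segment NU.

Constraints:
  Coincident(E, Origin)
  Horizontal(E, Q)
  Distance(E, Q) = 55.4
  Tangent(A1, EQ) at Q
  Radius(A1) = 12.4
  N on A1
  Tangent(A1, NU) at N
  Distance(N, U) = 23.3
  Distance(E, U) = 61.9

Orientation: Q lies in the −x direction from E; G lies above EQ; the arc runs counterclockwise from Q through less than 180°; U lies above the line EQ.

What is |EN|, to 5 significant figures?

45.988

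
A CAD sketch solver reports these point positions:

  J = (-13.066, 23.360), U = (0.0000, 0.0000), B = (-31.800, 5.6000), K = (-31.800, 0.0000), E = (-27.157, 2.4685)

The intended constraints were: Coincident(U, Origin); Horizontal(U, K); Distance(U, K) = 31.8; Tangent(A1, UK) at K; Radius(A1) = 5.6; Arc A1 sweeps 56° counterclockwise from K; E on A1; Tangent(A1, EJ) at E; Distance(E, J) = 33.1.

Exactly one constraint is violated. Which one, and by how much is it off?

Distance(E, J) = 33.1 — off by 7.90.

U = (0.00, 0.00) ✓; U.y = 0.00, K.y = 0.00 ✓; |UK| = 31.80 ✓; ∠(BK, KU) = 90.00° ✓; |BK| = 5.600 ✓; bearing(B→E) − bearing(B→K) = 56.00° ✓; |BE| = 5.600 ✓; ∠(BE, EJ) = 90.00° ✓; |EJ| = 25.20 ✗.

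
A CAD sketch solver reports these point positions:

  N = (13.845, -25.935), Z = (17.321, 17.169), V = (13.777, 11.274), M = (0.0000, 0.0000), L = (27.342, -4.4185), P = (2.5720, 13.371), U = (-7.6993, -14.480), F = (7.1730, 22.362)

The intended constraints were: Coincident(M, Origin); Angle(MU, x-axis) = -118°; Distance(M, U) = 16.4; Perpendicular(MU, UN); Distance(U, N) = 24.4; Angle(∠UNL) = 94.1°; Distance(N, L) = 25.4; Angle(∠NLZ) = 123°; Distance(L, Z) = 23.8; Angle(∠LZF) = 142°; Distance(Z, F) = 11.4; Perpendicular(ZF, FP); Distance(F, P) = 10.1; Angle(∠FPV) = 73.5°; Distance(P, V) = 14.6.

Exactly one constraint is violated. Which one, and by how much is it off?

Distance(P, V) = 14.6 — off by 3.20.

M = (0.00, 0.00) ✓; MU at -118.0° ✓; |MU| = 16.40 ✓; ∠(MU, UN) = 90.00° ✓; |UN| = 24.40 ✓; ∠UNL = 94.10° ✓; |NL| = 25.40 ✓; ∠NLZ = 123.0° ✓; |LZ| = 23.80 ✓; ∠LZF = 142.0° ✓; |ZF| = 11.40 ✓; ∠(ZF, FP) = 90.00° ✓; |FP| = 10.10 ✓; ∠FPV = 73.50° ✓; |PV| = 11.40 ✗.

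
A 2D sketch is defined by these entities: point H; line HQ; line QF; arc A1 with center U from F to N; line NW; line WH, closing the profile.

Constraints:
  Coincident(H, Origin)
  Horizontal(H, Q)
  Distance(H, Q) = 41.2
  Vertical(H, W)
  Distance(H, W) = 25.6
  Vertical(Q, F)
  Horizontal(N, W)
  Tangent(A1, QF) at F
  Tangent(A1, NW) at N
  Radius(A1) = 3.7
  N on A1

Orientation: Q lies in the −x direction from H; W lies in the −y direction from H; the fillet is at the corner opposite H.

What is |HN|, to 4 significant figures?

45.40

The virtual corner opposite H is at (-41.20, -25.60). Since A1 is tangent to QF there, UF ⟂ QF and A1 meets NW tangentially, so UN is at right angles to NW, with radius 3.7, so the center U sits 3.7 in from both sides at U = (-37.50, -21.90). That places the tangent points at F = (-41.20, -21.90) on QF and N = (-37.50, -25.60) on NW. Then |HN| = |N − H| = 45.40.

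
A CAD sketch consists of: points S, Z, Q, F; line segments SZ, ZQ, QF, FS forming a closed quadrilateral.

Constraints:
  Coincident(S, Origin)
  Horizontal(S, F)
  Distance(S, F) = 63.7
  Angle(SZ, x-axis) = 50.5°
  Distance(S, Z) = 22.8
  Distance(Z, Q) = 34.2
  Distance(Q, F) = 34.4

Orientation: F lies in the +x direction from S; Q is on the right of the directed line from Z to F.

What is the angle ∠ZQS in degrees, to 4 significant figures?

39.21°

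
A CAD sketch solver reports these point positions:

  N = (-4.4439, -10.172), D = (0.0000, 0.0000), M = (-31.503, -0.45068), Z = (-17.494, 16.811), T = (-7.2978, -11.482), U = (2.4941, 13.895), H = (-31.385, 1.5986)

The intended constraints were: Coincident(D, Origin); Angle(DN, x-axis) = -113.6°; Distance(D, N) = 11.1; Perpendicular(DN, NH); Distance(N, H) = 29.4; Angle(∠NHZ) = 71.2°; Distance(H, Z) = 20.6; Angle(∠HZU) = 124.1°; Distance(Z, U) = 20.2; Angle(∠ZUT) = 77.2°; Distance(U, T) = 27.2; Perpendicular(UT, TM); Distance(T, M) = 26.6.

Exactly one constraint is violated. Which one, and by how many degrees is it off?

Perpendicular(UT, TM) — off by 3.40°.

D = (0.00, 0.00) ✓; DN at -113.6° ✓; |DN| = 11.10 ✓; ∠(DN, NH) = 90.00° ✓; |NH| = 29.40 ✓; ∠NHZ = 71.20° ✓; |HZ| = 20.60 ✓; ∠HZU = 124.1° ✓; |ZU| = 20.20 ✓; ∠ZUT = 77.20° ✓; |UT| = 27.20 ✓; ∠(UT, TM) = 93.40° ✗; |TM| = 26.60 ✓.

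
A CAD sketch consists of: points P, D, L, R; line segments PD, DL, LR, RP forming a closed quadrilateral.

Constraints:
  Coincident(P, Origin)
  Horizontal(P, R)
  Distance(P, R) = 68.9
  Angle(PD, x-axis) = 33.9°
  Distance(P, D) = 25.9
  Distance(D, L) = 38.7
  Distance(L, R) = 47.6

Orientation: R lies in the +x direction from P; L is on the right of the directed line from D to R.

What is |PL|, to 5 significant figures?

36.461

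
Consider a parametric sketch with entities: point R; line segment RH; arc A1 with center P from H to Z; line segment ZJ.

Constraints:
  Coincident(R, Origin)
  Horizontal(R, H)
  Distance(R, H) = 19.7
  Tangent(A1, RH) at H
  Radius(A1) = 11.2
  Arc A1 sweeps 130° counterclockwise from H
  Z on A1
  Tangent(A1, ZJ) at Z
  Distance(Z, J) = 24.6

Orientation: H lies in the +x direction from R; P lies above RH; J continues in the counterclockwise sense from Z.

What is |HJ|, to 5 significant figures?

37.940

R is at the origin; RH is horizontal with |RH| = 19.7 and H on the +x side, so H = (19.700, 0.0000). Since A1 is tangent to RH there, PH ⟂ RH, so P = H + (0, 11.2) = (19.700, 11.200). On A1, H sits at bearing -90° from P; a 130° counterclockwise sweep puts Z at bearing 40°, so Z = P + 11.2·(cos 40°, sin 40°) = (28.280, 18.399). The tangent condition forces PZ to be normal to ZJ, so ZJ runs along (−sin 40°, cos 40°); with |ZJ| = 24.6, J = (12.467, 37.244). Then |HJ| = |J − H| = 37.940.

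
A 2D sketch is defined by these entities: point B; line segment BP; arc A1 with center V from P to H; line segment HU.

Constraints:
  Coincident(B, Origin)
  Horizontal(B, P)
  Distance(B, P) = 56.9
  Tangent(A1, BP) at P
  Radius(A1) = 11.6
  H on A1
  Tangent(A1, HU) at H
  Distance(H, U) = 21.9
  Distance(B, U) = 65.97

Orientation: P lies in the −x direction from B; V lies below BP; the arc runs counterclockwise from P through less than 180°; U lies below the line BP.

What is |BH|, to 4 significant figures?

69.05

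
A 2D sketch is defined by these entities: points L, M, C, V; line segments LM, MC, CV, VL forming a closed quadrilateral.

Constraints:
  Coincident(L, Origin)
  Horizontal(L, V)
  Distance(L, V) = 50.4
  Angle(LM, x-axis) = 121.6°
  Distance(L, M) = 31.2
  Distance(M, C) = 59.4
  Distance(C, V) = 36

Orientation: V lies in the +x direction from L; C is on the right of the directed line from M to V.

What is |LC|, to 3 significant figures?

28.6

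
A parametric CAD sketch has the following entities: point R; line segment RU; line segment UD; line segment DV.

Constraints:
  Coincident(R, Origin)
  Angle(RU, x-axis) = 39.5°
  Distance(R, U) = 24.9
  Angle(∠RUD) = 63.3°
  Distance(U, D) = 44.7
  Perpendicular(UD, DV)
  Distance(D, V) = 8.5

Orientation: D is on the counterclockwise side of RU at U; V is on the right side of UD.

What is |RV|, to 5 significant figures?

45.479

R is at the origin; RU runs at 39.5° with length 24.9, so U = 24.9·(cos 39.5°, sin 39.5°) = (19.213, 15.838). ∠RUD = 63.3°, so UD runs at 39.5° + (180° − 63.3°) = 156.20° from the x-axis; with |UD| = 44.7, D = U + 44.7·(cos 156.20°, sin 156.20°) = (-21.685, 33.877). UD ⟂ DV; with |DV| = 8.5 on the right of UD, V = D + 8.5·(0.40355, 0.91496) = (-18.255, 41.654). Then |RV| = |V − R| = 45.479.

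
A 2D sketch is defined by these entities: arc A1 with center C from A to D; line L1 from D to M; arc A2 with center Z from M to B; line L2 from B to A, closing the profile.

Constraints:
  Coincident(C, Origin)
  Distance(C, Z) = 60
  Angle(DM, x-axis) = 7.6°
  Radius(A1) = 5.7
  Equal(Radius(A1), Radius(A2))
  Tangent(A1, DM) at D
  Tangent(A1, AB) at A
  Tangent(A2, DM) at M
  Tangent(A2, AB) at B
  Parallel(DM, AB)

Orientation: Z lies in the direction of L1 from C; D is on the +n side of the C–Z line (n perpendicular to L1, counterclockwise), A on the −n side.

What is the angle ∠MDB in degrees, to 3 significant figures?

10.8°

Tangency of A1 to both parallel lines with radius 5.7 puts D and A at C ± 5.7·n: D = (-0.754, 5.65), A = (0.754, -5.65). Equal radii place M and B the same way about Z: M = Z + 5.7·n = (58.7, 13.6), B = Z − 5.7·n = (60.2, 2.29). Then cos ∠MDB = DM·DB / (|DM||DB|), giving 10.8°.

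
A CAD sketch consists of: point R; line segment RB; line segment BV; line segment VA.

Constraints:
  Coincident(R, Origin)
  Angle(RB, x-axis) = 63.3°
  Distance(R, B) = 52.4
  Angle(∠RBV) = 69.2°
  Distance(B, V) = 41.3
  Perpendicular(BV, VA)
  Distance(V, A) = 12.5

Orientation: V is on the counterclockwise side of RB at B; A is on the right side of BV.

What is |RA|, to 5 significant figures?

65.539

R is at the origin; RB runs at 63.3° with length 52.4, so B = 52.4·(cos 63.3°, sin 63.3°) = (23.544, 46.813). ∠RBV = 69.2°, so BV runs at 63.3° + (180° − 69.2°) = 174.10° from the x-axis; with |BV| = 41.3, V = B + 41.3·(cos 174.10°, sin 174.10°) = (-17.537, 51.058). The perpendicularity gives VA at right angles to BV; with |VA| = 12.5 on the right of BV, A = V + 12.5·(0.10279, 0.99470) = (-16.252, 63.492). Then |RA| = |A − R| = 65.539.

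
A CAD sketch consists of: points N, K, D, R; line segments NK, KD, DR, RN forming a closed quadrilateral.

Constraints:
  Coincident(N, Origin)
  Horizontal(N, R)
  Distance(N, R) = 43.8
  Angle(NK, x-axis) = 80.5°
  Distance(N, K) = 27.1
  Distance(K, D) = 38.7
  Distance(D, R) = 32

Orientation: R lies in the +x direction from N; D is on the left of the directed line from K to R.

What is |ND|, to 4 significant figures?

53.44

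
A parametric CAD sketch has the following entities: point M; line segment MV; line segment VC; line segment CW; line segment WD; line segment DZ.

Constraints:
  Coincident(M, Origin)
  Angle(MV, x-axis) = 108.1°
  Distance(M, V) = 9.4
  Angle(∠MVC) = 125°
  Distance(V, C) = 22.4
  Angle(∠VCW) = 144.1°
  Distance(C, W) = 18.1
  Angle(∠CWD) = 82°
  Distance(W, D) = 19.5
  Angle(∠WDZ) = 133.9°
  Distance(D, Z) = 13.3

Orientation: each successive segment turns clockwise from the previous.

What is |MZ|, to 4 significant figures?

23.07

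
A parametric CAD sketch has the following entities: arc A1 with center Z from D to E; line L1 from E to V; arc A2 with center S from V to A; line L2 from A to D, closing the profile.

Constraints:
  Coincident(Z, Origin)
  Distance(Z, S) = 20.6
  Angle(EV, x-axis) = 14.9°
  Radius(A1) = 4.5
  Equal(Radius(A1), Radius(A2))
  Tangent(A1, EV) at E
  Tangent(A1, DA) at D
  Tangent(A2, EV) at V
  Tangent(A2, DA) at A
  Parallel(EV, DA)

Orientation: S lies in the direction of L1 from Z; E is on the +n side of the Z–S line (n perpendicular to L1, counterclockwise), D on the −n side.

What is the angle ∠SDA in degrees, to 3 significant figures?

12.3°

The slot axis is L1's direction at 14.9°, so u = (cos 14.9°, sin 14.9°) = (0.966, 0.257) and n = (−sin 14.9°, cos 14.9°) = (-0.257, 0.966). Z is at the origin and S lies 20.6 along u from Z, so S = 20.6·u = (19.9, 5.30). Tangency of A1 to both parallel lines with radius 4.5 puts E and D at Z ± 4.5·n: E = (-1.16, 4.35), D = (1.16, -4.35). Equal radii place V and A the same way about S: V = S + 4.5·n = (18.8, 9.65), A = S − 4.5·n = (21.1, 0.948). Then cos ∠SDA = DS·DA / (|DS||DA|), giving 12.3°.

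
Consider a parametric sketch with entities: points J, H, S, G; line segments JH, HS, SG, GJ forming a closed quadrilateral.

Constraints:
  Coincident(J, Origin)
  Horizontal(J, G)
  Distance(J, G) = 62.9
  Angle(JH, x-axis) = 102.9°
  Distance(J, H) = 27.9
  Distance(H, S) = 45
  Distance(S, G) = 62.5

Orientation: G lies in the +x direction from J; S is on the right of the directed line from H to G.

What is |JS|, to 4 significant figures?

17.12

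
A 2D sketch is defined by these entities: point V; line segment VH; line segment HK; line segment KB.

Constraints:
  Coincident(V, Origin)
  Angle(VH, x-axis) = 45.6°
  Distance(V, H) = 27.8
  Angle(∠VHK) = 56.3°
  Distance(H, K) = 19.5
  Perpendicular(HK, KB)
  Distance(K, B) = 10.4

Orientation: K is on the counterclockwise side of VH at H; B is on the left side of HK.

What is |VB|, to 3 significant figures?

13.4

V is at the origin; VH runs at 45.6° with length 27.8, so H = 27.8·(cos 45.6°, sin 45.6°) = (19.5, 19.9). ∠VHK = 56.3°, so HK runs at 45.6° + (180° − 56.3°) = 169° from the x-axis; with |HK| = 19.5, K = H + 19.5·(cos 169°, sin 169°) = (0.290, 23.5). The perpendicularity gives KB at right angles to HK; with |KB| = 10.4 on the left of HK, B = K + 10.4·(-0.186, -0.983) = (-1.64, 13.3). Then |VB| = |B − V| = 13.4.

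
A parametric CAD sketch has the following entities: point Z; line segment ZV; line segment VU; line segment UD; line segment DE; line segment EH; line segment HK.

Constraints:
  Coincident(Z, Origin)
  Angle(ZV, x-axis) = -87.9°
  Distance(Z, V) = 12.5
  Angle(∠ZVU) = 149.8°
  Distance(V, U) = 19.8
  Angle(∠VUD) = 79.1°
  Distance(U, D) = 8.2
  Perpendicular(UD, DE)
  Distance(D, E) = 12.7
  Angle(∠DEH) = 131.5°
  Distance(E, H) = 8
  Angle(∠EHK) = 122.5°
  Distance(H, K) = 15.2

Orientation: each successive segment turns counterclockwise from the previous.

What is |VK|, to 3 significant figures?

17.1

Z is at the origin; ZV runs at -87.9° with length 12.5, so V = (0.458, -12.5). ∠ZVU = 149.8° gives VU at -57.7° from the x-axis; with |VU| = 19.8, U = (11.0, -29.2). ∠VUD = 79.1° gives UD at 43.2° from the x-axis; with |UD| = 8.2, D = (17.0, -23.6). The perpendicularity gives DE at right angles to UD, so DE runs at 133°; with |DE| = 12.7, E = (8.32, -14.4). ∠DEH = 131.5° gives EH at -178° from the x-axis; with |EH| = 8.0, H = (0.326, -14.6). ∠EHK = 122.5° gives HK at -121° from the x-axis; with |HK| = 15.2, K = (-7.46, -27.7). Then |VK| = |K − V| = 17.1.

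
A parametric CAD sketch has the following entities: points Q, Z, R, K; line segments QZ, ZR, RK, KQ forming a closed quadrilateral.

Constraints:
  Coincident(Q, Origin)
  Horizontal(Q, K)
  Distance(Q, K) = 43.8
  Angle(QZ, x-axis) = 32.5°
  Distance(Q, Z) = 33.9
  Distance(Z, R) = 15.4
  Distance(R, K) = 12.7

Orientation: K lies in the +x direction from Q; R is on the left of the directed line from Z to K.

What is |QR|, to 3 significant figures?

44.8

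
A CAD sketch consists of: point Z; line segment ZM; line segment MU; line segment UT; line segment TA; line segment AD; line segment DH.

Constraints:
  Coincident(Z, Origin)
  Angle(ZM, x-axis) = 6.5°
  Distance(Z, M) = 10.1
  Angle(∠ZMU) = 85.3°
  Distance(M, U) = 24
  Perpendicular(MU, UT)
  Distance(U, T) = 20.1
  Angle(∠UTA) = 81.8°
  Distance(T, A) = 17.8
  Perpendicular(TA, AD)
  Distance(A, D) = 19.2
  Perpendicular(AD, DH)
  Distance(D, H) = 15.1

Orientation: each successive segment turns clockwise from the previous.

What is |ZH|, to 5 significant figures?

25.051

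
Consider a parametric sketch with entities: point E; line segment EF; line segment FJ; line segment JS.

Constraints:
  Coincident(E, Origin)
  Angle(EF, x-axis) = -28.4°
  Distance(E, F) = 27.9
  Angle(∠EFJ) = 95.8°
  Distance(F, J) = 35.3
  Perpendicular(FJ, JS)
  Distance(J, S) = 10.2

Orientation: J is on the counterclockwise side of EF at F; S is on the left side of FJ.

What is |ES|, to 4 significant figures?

41.97

E is at the origin; EF runs at -28.4° with length 27.9, so F = 27.9·(cos -28.4°, sin -28.4°) = (24.54, -13.27). ∠EFJ = 95.8°, so FJ runs at -28.4° + (180° − 95.8°) = 55.80° from the x-axis; with |FJ| = 35.3, J = F + 35.3·(cos 55.80°, sin 55.80°) = (44.38, 15.93). The perpendicularity gives JS at right angles to FJ; with |JS| = 10.2 on the left of FJ, S = J + 10.2·(-0.8271, 0.5621) = (35.95, 21.66). Then |ES| = |S − E| = 41.97.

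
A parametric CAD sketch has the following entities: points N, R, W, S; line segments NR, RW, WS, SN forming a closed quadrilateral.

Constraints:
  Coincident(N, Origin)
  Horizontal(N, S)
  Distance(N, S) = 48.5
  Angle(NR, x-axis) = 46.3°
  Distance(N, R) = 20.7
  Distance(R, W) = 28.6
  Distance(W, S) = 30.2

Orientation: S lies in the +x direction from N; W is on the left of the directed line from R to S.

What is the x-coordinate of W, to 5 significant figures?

39.344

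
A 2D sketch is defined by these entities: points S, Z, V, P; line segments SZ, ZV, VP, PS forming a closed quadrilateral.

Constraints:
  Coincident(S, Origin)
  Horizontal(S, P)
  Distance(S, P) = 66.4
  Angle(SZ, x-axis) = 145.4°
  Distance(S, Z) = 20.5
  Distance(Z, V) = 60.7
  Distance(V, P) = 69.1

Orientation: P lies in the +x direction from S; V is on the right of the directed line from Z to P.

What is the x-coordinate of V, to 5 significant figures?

11.531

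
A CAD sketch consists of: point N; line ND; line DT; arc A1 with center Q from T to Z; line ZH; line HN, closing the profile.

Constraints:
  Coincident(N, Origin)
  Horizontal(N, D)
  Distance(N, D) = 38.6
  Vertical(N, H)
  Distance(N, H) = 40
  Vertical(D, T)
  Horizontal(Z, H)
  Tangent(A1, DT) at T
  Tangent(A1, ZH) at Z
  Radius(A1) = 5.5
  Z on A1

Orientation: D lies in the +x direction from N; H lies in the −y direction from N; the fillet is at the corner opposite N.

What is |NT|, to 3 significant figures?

51.8

N is at the origin; N and D share the same y with |ND| = 38.6 and D on the +x side, so D = (38.6, 0.00). N and H share the same x with |NH| = 40.0 and H on the −y side, so H = (0.00, -40.0). The virtual corner opposite N is at (38.6, -40.0). A1 meets DT tangentially, so QT is at right angles to DT and since A1 is tangent to ZH there, QZ ⟂ ZH, with radius 5.5, so the center Q sits 5.5 in from both sides at Q = (33.1, -34.5). That places the tangent points at T = (38.6, -34.5) on DT and Z = (33.1, -40.0) on ZH. Then |NT| = |T − N| = 51.8.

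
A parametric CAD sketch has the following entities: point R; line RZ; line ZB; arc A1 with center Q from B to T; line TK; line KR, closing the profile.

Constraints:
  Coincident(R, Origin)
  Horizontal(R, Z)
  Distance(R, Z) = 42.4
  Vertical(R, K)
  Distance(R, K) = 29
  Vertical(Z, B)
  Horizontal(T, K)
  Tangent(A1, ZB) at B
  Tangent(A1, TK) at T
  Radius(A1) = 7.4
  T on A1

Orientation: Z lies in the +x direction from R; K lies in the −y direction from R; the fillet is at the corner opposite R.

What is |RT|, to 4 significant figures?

45.45

The virtual corner opposite R is at (42.40, -29.00). Tangency of A1 to ZB means the radius QB is perpendicular to ZB and the tangent condition forces QT to be normal to TK, with radius 7.4, so the center Q sits 7.4 in from both sides at Q = (35.00, -21.60). That places the tangent points at B = (42.40, -21.60) on ZB and T = (35.00, -29.00) on TK. Then |RT| = |T − R| = 45.45.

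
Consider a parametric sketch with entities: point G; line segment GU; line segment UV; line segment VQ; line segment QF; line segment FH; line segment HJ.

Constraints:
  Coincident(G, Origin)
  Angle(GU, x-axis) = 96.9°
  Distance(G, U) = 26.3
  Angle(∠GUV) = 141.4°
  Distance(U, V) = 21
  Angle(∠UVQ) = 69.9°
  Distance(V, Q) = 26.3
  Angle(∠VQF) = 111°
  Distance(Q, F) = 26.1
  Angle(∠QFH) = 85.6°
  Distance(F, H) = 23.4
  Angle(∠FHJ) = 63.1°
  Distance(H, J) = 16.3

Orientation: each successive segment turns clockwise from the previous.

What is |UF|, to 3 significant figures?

28.8

G is at the origin; GU runs at 96.9° with length 26.3, so U = (-3.16, 26.1). ∠GUV = 141.4° gives UV at 58.3° from the x-axis; with |UV| = 21.0, V = (7.88, 44.0). ∠UVQ = 69.9° gives VQ at -51.8° from the x-axis; with |VQ| = 26.3, Q = (24.1, 23.3). ∠VQF = 111.0° gives QF at -121° from the x-axis; with |QF| = 26.1, F = (10.8, 0.890). Then |UF| = |F − U| = 28.8.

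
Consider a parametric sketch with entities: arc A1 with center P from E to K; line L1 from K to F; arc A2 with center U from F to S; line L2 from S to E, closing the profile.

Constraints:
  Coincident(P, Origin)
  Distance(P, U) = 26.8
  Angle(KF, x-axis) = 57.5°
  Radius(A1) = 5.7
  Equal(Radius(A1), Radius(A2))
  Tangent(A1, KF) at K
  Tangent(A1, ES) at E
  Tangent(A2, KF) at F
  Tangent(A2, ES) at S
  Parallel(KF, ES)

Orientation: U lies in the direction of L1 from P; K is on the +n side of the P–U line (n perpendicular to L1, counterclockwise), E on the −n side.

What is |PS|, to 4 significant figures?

27.40

Tangency of A1 to both parallel lines with radius 5.7 puts K and E at P ± 5.7·n: K = (-4.807, 3.063), E = (4.807, -3.063). Equal radii place F and S the same way about U: F = U + 5.7·n = (9.592, 25.67), S = U − 5.7·n = (19.21, 19.54). Then |PS| = |S − P| = 27.40.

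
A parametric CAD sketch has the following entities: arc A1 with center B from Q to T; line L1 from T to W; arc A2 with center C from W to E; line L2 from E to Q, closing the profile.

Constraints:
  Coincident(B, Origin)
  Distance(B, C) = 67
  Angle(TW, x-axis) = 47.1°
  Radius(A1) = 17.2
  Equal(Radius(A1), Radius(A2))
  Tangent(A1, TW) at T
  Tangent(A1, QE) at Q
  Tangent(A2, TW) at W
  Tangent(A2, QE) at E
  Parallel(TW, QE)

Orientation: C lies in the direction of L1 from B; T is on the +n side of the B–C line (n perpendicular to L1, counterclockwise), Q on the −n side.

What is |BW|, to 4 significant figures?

69.17

Tangency of A1 to both parallel lines with radius 17.2 puts T and Q at B ± 17.2·n: T = (-12.60, 11.71), Q = (12.60, -11.71). Equal radii place W and E the same way about C: W = C + 17.2·n = (33.01, 60.79), E = C − 17.2·n = (58.21, 37.37). Then |BW| = |W − B| = 69.17.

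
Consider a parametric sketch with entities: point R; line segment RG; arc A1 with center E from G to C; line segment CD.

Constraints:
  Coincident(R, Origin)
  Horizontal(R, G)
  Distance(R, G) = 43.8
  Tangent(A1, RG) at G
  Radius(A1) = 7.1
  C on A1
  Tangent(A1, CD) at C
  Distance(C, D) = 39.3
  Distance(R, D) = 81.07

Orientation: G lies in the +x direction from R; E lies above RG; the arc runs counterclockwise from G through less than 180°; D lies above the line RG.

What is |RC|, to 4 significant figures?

49.42

Checks: R = (0.00, 0.00) ✓; |RG| = 43.80 ✓; |EC| = 7.100 ✓; ∠(EC, CD) = 90.00° ✓; |CD| = 39.30 ✓; |RD| = 81.07 ✓.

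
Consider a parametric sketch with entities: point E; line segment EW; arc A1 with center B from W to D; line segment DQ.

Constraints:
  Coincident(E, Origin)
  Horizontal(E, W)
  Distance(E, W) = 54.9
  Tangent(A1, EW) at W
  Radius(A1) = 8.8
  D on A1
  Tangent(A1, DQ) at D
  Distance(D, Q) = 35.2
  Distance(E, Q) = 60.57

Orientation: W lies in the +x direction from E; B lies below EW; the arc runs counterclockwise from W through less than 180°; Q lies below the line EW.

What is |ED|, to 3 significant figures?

46.8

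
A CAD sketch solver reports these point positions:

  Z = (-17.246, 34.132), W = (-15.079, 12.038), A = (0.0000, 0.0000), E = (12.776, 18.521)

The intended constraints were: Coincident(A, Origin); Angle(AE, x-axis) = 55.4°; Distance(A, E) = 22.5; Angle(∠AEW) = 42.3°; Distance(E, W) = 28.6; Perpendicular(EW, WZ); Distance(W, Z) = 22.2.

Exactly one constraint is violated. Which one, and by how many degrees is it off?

Perpendicular(EW, WZ) — off by 7.50°.

A = (0.00, 0.00) ✓; AE at 55.40° ✓; |AE| = 22.50 ✓; ∠AEW = 42.30° ✓; |EW| = 28.60 ✓; ∠(EW, WZ) = 97.50° ✗; |WZ| = 22.20 ✓.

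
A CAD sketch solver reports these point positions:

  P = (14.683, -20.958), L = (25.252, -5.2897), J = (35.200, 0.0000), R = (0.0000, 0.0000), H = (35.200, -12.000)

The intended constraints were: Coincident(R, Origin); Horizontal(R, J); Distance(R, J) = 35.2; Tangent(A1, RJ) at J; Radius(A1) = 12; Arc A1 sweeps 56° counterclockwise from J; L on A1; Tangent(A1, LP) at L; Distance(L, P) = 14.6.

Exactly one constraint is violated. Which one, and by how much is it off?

Distance(L, P) = 14.6 — off by 4.30.

R = (0.00, 0.00) ✓; R.y = 0.00, J.y = 0.00 ✓; |RJ| = 35.20 ✓; ∠(HJ, JR) = 90.00° ✓; |HJ| = 12.00 ✓; bearing(H→L) − bearing(H→J) = 56.00° ✓; |HL| = 12.00 ✓; ∠(HL, LP) = 90.00° ✓; |LP| = 18.90 ✗.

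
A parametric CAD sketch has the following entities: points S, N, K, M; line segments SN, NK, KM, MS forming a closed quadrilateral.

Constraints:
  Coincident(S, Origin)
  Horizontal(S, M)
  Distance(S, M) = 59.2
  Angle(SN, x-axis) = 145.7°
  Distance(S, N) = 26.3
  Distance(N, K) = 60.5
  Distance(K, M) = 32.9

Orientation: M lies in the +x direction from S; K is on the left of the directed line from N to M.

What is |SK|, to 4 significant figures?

45.44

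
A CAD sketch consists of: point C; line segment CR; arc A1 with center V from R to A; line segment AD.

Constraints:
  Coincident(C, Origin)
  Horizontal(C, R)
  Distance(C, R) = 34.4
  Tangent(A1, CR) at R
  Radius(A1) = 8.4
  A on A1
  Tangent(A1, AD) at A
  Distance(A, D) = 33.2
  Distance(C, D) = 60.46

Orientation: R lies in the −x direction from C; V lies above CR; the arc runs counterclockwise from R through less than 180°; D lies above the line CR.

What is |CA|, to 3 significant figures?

30.0

Checks: |CR| = 34.40 ✓; ∠(VR, RC) = 90.00° ✓; |VR| = 8.400 ✓; |VA| = 8.400 ✓; ∠(VA, AD) = 90.00° ✓; |AD| = 33.20 ✓; |CD| = 60.46 ✓.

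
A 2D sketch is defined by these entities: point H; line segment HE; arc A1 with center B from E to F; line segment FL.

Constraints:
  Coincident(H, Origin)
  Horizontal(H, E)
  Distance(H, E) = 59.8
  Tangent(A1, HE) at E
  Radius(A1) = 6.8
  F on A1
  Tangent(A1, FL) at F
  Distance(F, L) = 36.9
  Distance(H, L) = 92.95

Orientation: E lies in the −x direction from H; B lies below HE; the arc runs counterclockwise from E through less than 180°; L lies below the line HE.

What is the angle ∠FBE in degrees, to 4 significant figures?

53.87°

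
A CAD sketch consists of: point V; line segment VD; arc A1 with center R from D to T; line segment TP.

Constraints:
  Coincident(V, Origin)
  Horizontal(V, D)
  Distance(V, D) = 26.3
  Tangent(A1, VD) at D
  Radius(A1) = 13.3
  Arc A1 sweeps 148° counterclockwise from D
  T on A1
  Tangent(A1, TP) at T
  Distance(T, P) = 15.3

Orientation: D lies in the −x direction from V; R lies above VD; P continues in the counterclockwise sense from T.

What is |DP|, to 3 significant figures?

33.2

On A1, D sits at bearing -90° from R; a 148° counterclockwise sweep puts T at bearing 58°, so T = R + 13.3·(cos 58°, sin 58°) = (-19.3, 24.6). The tangent condition forces RT to be normal to TP, so TP runs along (−sin 58°, cos 58°); with |TP| = 15.3, P = (-32.2, 32.7). Then |DP| = |P − D| = 33.2.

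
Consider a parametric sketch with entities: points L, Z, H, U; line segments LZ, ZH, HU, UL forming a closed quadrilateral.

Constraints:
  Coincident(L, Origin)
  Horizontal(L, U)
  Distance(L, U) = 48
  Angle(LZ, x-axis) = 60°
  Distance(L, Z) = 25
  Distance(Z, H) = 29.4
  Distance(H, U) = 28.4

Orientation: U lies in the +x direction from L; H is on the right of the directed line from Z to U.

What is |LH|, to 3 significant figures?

21.5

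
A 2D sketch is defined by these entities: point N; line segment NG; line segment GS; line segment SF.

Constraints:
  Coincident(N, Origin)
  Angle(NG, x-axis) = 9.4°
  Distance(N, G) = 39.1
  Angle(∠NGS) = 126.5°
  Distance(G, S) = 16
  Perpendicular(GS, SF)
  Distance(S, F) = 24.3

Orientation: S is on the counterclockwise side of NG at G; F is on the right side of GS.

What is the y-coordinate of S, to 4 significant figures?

20.63

N is at the origin; NG runs at 9.4° with length 39.1, so G = 39.1·(cos 9.4°, sin 9.4°) = (38.57, 6.386). ∠NGS = 126.5°, so GS runs at 9.4° + (180° − 126.5°) = 62.90° from the x-axis; with |GS| = 16.0, S = G + 16.0·(cos 62.90°, sin 62.90°) = (45.86, 20.63). So S.y = 20.63.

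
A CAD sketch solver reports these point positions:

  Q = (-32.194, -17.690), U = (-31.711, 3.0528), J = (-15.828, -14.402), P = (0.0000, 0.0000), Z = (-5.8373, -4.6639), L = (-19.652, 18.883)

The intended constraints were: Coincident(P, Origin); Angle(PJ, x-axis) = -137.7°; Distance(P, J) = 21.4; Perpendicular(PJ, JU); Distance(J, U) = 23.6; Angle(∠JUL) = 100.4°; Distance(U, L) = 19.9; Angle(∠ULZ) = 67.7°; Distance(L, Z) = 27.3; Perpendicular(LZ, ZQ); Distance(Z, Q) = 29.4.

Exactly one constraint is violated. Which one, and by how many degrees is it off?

Perpendicular(LZ, ZQ) — off by 4.10°.

P = (0.00, 0.00) ✓; PJ at -137.7° ✓; |PJ| = 21.40 ✓; ∠(PJ, JU) = 90.00° ✓; |JU| = 23.60 ✓; ∠JUL = 100.4° ✓; |UL| = 19.90 ✓; ∠ULZ = 67.70° ✓; |LZ| = 27.30 ✓; ∠(LZ, ZQ) = 94.10° ✗; |ZQ| = 29.40 ✓.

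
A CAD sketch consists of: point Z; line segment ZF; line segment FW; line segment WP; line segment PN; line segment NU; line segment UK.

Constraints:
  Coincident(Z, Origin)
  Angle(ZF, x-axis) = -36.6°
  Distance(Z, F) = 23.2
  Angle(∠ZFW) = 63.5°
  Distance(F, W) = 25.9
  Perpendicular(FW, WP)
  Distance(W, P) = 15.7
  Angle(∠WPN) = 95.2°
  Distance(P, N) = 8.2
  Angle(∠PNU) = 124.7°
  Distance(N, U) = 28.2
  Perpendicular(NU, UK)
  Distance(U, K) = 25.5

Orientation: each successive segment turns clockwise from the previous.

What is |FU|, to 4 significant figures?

5.203

∠WPN = 95.2° gives PN at 32.10° from the x-axis; with |PN| = 8.2, N = (-4.629, -7.192). ∠PNU = 124.7° gives NU at -23.20° from the x-axis; with |NU| = 28.2, U = (21.29, -18.30). Then |FU| = |U − F| = 5.203.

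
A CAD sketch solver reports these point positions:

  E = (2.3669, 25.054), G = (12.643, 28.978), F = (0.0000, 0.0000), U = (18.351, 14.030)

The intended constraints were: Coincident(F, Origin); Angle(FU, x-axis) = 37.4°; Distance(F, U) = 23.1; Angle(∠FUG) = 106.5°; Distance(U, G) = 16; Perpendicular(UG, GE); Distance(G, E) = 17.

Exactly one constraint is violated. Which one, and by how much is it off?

Distance(G, E) = 17 — off by 6.00.

F = (0.00, 0.00) ✓; FU at 37.40° ✓; |FU| = 23.10 ✓; ∠FUG = 106.5° ✓; |UG| = 16.00 ✓; ∠(UG, GE) = 90.00° ✓; |GE| = 11.00 ✗.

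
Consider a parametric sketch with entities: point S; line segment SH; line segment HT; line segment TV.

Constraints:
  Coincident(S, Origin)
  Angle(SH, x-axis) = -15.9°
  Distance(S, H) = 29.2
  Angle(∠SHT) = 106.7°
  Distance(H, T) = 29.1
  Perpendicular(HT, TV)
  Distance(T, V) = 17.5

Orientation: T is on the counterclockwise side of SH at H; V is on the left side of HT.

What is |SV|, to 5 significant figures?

38.925

S is at the origin; SH runs at -15.9° with length 29.2, so H = 29.2·(cos -15.9°, sin -15.9°) = (28.083, -7.9996). ∠SHT = 106.7°, so HT runs at -15.9° + (180° − 106.7°) = 57.400° from the x-axis; with |HT| = 29.1, T = H + 29.1·(cos 57.400°, sin 57.400°) = (43.761, 16.516). HT ⟂ TV; with |TV| = 17.5 on the left of HT, V = T + 17.5·(-0.84245, 0.53877) = (29.018, 25.944). Then |SV| = |V − S| = 38.925.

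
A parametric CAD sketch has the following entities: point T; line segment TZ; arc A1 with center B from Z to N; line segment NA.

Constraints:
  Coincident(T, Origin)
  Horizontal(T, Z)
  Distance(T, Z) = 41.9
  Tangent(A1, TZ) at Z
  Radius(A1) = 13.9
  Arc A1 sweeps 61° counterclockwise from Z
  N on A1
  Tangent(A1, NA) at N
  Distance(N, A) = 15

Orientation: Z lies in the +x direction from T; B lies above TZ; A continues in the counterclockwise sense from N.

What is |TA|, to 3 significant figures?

64.6

On A1, Z sits at bearing -90° from B; a 61° counterclockwise sweep puts N at bearing -29°, so N = B + 13.9·(cos -29°, sin -29°) = (54.1, 7.16). Tangency of A1 to NA means the radius BN is perpendicular to NA, so NA runs along (−sin -29°, cos -29°); with |NA| = 15.0, A = (61.3, 20.3). Then |TA| = |A − T| = 64.6.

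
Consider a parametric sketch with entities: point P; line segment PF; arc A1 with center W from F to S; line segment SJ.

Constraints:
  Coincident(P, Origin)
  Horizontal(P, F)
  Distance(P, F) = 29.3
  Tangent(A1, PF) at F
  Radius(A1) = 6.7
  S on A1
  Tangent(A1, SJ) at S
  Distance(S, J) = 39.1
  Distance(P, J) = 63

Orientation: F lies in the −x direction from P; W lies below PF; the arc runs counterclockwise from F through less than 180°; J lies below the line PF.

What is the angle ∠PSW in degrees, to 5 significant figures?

23.837°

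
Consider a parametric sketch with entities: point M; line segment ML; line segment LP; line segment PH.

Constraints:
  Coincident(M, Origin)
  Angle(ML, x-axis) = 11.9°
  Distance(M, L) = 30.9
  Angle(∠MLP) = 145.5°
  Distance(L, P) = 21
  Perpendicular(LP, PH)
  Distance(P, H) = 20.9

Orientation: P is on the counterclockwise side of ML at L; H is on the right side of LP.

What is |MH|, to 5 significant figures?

60.281

M is at the origin; ML runs at 11.9° with length 30.9, so L = 30.9·(cos 11.9°, sin 11.9°) = (30.236, 6.3717). ∠MLP = 145.5°, so LP runs at 11.9° + (180° − 145.5°) = 46.400° from the x-axis; with |LP| = 21.0, P = L + 21.0·(cos 46.400°, sin 46.400°) = (44.718, 21.579). The perpendicularity gives PH at right angles to LP; with |PH| = 20.9 on the right of LP, H = P + 20.9·(0.72417, -0.68962) = (59.853, 7.1663). Then |MH| = |H − M| = 60.281.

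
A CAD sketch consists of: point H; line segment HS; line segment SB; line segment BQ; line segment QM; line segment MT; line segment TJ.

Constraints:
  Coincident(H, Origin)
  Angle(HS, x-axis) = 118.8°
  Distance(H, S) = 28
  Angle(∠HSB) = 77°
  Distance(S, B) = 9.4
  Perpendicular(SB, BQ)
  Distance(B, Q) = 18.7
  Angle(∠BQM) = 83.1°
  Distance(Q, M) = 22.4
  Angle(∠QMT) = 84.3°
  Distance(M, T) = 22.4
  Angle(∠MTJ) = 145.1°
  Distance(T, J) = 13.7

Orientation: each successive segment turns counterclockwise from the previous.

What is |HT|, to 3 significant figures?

36.1

H is at the origin; HS runs at 118.8° with length 28.0, so S = (-13.5, 24.5). ∠HSB = 77.0° gives SB at -138° from the x-axis; with |SB| = 9.4, B = (-20.5, 18.3). The perpendicularity gives BQ at right angles to SB, so BQ runs at -48.2°; with |BQ| = 18.7, Q = (-8.03, 4.33). ∠BQM = 83.1° gives QM at 48.7° from the x-axis; with |QM| = 22.4, M = (6.75, 21.2). ∠QMT = 84.3° gives MT at 144° from the x-axis; with |MT| = 22.4, T = (-11.5, 34.2). Then |HT| = |T − H| = 36.1.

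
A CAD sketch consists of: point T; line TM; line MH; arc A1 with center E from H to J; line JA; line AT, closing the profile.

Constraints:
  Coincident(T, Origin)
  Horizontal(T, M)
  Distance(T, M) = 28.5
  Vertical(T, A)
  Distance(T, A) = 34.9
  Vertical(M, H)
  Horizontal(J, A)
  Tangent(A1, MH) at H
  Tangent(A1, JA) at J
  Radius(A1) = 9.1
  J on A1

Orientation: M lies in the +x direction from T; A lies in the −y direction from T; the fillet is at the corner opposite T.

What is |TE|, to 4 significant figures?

32.28

TA is vertical with |TA| = 34.9 and A on the −y side, so A = (0.000, -34.90). The virtual corner opposite T is at (28.50, -34.90). Since A1 is tangent to MH there, EH ⟂ MH and the tangent condition forces EJ to be normal to JA, with radius 9.1, so the center E sits 9.1 in from both sides at E = (19.40, -25.80). Then |TE| = |E − T| = 32.28.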